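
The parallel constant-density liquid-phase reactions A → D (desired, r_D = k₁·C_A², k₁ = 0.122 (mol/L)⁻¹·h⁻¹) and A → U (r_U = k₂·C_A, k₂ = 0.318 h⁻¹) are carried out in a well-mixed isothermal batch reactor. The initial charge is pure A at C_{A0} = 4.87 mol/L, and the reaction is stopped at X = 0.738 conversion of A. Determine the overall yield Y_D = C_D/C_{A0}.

C_A = C_{A0}(1−X) = 1.276 mol/L.
Along a PFR/batch, dC_U/dC_A = −r_U/(r_D+r_U) = −k₂/(k₂+k₁·C_A).
Integrating from C_{A0} to C_A: C_U = (0.318/0.122)·ln[(0.318+0.122·4.87)/(0.318+0.122·1.28)] = 2.607·ln(0.9121/0.4737) = 1.708 mol/L.
Then C_D = (C_{A0}−C_A) − C_U = 3.594 − 1.708 = 1.886 mol/L.
Y_D = C_D/C_{A0} = 1.886/4.87 = 0.387.

0.387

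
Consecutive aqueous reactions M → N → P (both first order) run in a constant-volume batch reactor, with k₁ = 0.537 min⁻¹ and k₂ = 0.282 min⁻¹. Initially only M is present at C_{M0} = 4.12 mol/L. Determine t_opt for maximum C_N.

2.53 min

For first-order series the maximum of C_N occurs at t_opt = ln(k₂/k₁)/(k₂−k₁).
= ln(0.282/0.537)/(0.282−0.537) = ln(0.5251)/-0.2550 = -0.6441/-0.2550 = 2.53 min.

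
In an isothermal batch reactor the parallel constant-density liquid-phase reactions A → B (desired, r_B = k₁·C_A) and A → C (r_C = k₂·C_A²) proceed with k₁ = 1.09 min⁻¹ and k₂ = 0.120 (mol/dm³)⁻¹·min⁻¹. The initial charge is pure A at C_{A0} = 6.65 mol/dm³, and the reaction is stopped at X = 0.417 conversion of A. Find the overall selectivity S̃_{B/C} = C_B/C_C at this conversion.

C_A = C_{A0}(1−X) = 3.877 mol/dm³.
Along a PFR/batch, dC_B/dC_A = −r_B/(r_B+r_C) = −k₁/(k₁+k₂·C_A).
Integrating from C_{A0} to C_A: C_B = (1.09/0.120)·ln[(1.09+0.120·6.65)/(1.09+0.120·3.88)] = 9.083·ln(1.888/1.555) = 1.761 mol/dm³.
C_C = (C_{A0}−C_A)−C_B = 1.012 mol/dm³; S̃_{B/C} = 1.761/1.012 = 1.74.

1.74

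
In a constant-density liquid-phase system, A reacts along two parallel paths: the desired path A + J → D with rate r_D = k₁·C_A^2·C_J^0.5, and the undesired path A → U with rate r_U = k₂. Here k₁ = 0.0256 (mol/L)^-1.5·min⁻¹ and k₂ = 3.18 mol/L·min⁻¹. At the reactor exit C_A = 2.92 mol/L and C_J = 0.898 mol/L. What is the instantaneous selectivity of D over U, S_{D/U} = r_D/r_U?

0.0650

S_{D/U} = r_D/r_U = (k₁·C_A^2·C_J^0.5)/(k₂) = (k₁/k₂)·C_A^2·C_J^0.5.
= (0.0256×2.920^2×0.8980^0.5) / (3.18) = 0.2068/3.180 = 0.0650.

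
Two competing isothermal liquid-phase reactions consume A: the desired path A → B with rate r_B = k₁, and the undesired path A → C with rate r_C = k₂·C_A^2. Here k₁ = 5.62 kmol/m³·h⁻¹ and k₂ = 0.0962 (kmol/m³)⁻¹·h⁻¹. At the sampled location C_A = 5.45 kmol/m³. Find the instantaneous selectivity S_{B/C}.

S_{B/C} = r_B/r_C = (k₁)/(k₂·C_A^2) = (k₁/k₂)·C_A^-2.
= (5.62) / (0.0962×5.450^2) = 5.620/2.857 = 1.97.

1.97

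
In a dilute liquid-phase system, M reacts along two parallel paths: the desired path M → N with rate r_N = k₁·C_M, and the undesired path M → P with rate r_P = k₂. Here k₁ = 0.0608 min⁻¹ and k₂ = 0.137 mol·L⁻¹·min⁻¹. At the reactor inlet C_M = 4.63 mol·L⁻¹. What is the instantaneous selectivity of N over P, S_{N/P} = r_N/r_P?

S_{N/P} = r_N/r_P = (k₁·C_M)/(k₂) = (k₁/k₂)·C_M.
= (0.0608×4.630) / (0.137) = 0.2815/0.1370 = 2.05.

2.05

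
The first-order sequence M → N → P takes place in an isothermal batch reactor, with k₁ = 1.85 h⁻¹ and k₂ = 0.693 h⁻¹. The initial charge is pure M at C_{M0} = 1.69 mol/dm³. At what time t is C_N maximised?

The intermediate peaks when r₁ = r₂, i.e. k₁e^(−k₁t) = k₂e^(−k₂t), giving t_opt = ln(k₂/k₁)/(k₂−k₁).
= ln(0.693/1.85)/(0.693−1.85) = ln(0.3746)/-1.157 = -0.9819/-1.157 = 0.849 h.

0.849 h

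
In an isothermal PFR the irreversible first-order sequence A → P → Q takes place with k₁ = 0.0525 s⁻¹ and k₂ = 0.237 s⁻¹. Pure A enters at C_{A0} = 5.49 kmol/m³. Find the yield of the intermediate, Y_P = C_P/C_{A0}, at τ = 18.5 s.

The intermediate concentration in a first-order A→B→C sequence is C_P = k₁C_{A0}(e^(−k₁τ) − e^(−k₂τ))/(k₂−k₁).
e^(−k₁τ) = e^(−0.0525×18.5) = e^(−0.9712) = 0.3786; e^(−k₂τ) = e^(−4.385) = 0.01247.
C_P = 0.0525×5.49/(0.237−0.0525) × (0.3786−0.01247) = 1.562×0.3661 = 0.5720 kmol/m³.
Y_P = C_P/C_{A0} = 0.5720/5.49 = 0.104.

0.104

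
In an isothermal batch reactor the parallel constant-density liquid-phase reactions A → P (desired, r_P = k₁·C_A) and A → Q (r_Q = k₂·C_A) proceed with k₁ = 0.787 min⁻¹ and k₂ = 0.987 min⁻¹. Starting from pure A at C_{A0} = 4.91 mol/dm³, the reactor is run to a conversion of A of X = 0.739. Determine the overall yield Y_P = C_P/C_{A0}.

C_A = C_{A0}(1−X) = 1.282 mol/dm³.
Both paths are first order in A, so the instantaneous fraction to P is constant: dC_P/d(−C_A) = k₁/(k₁+k₂) = 0.4436.
C_P = 0.4436·(C_{A0}−C_A) = 0.4436×3.628 = 1.61 mol/dm³.
Y_P = C_P/C_{A0} = 1.610/4.91 = 0.328.

0.328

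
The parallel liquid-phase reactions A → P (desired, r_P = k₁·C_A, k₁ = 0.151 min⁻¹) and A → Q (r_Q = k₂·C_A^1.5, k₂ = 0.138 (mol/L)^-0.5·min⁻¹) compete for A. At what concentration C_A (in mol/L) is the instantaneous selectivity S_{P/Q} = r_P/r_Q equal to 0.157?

48.6 mol/L

S_{P/Q} = (k₁/k₂)·C_A^-0.5 ⇒ C_A = (S·k₂/k₁)^(-2).
= (0.157×0.138/0.151)^(-2) = (0.1435)^(-2) = 48.6 mol/L.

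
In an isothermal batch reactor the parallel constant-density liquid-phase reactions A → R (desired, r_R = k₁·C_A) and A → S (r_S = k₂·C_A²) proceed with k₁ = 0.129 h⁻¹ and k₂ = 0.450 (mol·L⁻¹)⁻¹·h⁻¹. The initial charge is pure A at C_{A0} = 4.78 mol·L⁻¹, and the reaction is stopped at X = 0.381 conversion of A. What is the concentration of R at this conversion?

0.128 mol·L⁻¹

C_A = C_{A0}(1−X) = 2.959 mol·L⁻¹.
Along a PFR/batch, dC_R/dC_A = −r_R/(r_R+r_S) = −k₁/(k₁+k₂·C_A).
Integrating from C_{A0} to C_A: C_R = (0.129/0.450)·ln[(0.129+0.450·4.78)/(0.129+0.450·2.96)] = 0.2867·ln(2.280/1.460) = 0.1277 mol·L⁻¹.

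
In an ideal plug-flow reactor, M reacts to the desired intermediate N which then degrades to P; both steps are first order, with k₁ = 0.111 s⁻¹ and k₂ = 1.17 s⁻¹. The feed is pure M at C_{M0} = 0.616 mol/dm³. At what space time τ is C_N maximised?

Setting dC_N/dτ = 0 gives τ_opt = ln(k₂/k₁)/(k₂−k₁).
= ln(1.17/0.111)/(1.17−0.111) = ln(10.54)/1.059 = 2.355/1.059 = 2.22 s.

2.22 s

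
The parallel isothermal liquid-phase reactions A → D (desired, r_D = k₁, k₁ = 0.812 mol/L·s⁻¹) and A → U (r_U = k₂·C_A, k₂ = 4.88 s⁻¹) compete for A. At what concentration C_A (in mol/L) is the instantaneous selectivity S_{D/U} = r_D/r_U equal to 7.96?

S_{D/U} = (k₁/k₂)·C_A⁻¹ ⇒ C_A = (S·k₂/k₁)^(-1).
= (7.96×4.88/0.812)^(-1) = (47.84)^(-1) = 0.0209 mol/L.

0.0209 mol/L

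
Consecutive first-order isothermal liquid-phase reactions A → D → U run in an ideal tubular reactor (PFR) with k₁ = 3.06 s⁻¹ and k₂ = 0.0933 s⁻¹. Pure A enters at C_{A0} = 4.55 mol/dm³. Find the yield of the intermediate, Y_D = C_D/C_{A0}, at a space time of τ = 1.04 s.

For first-order series with pure A initially, C_D(τ) = k₁C_{A0}/(k₂−k₁)·(e^(−k₁τ) − e^(−k₂τ)).
e^(−k₁τ) = e^(−3.06×1.04) = e^(−3.182) = 0.04149; e^(−k₂τ) = e^(−0.09703) = 0.9075.
C_D = 3.06×4.55/(0.0933−3.06) × (0.04149−0.9075) = (-4.693)×(-0.8660) = 4.064 mol/dm³.
Y_D = C_D/C_{A0} = 4.064/4.55 = 0.893.

0.893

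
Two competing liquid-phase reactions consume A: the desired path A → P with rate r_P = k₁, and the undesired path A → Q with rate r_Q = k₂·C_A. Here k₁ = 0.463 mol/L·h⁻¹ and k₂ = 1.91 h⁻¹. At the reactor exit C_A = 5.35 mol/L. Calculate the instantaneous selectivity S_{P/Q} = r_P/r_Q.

0.0453

S_{P/Q} = r_P/r_Q = (k₁)/(k₂·C_A) = (k₁/k₂)·C_A⁻¹.
= (0.463) / (1.91×5.350) = 0.4630/10.22 = 0.0453.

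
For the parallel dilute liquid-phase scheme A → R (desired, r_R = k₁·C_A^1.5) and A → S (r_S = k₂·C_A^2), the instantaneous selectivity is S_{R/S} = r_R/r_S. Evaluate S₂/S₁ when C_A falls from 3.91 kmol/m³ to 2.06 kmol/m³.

S_{R/S} = (k₁/k₂)·C_A^-0.5, so S₂/S₁ = (C_{A,2}/C_{A,1})^-0.5.
= (2.06/3.91)^(-0.5) = (0.5269)^(-0.5) = 1.38.
Selectivity toward R rises as C_A falls — low-concentration operation is favoured.

1.38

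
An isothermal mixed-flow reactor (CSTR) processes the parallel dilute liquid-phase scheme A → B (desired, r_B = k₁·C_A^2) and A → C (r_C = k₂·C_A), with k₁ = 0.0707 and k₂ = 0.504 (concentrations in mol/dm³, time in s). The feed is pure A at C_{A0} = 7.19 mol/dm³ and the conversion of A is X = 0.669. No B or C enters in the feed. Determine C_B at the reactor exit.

1.20 mol/dm³

Exit C_A = C_{A0}(1−X) = 7.19×0.331 = 2.380 mol/dm³.
A CSTR operates uniformly at the exit composition, giving r_B = 0.4004 and r_C = 1.199 (each k·C_A^n at C_A = 2.380).
Fraction of consumed A going to B: r_B/(r_B+r_C) = 0.2503.
C_B = 0.2503·C_{A0}·X = 0.2503×7.19×0.669 = 1.20 mol/dm³.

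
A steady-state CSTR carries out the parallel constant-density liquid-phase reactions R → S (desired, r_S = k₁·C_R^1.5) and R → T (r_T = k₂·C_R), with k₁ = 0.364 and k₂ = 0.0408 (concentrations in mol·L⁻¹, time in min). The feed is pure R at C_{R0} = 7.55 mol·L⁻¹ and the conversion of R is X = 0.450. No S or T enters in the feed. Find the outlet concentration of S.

Exit C_R = C_{R0}(1−X) = 7.55×0.550 = 4.152 mol·L⁻¹.
A CSTR operates uniformly at the exit composition, giving r_S = 3.080 and r_T = 0.1694 (each k·C_R^n at C_R = 4.152).
Fraction of consumed R going to S: r_S/(r_S+r_T) = 0.9479.
C_S = 0.9479·C_{R0}·X = 0.9479×7.55×0.450 = 3.22 mol·L⁻¹.

3.22 mol·L⁻¹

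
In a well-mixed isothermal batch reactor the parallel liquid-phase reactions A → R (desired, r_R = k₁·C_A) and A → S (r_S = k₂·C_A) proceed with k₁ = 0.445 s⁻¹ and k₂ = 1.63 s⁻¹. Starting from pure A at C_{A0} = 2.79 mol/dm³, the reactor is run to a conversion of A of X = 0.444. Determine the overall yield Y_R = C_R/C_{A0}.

0.0952

C_A = C_{A0}(1−X) = 1.551 mol/dm³.
Both paths are first order in A, so the instantaneous fraction to R is constant: dC_R/d(−C_A) = k₁/(k₁+k₂) = 0.2145.
C_R = 0.2145·(C_{A0}−C_A) = 0.2145×1.239 = 0.266 mol/dm³.
Y_R = C_R/C_{A0} = 0.2657/2.79 = 0.0952.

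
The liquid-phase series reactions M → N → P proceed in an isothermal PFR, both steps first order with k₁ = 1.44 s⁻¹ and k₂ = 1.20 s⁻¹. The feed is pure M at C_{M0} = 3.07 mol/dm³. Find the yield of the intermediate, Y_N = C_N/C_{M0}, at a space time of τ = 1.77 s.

0.248

Solving the coupled first-order balances gives C_N(τ) = [k₁/(k₂−k₁)]·C_{M0}·(e^(−k₁τ) − e^(−k₂τ)).
e^(−k₁τ) = e^(−1.44×1.77) = e^(−2.549) = 0.07818; e^(−k₂τ) = e^(−2.124) = 0.1196.
C_N = 1.44×3.07/(1.20−1.44) × (0.07818−0.1196) = (-18.42)×(-0.04138) = 0.7622 mol/dm³.
Y_N = C_N/C_{M0} = 0.7622/3.07 = 0.248.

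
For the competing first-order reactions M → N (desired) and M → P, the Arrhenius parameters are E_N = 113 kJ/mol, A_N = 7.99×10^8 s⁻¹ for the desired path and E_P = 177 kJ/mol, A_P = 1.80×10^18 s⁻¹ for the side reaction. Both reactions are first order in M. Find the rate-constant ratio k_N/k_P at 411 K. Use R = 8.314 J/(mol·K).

k_N/k_P = (A_N/A_P)·exp[−(E_N−E_P)/(RT)] = (A_N/A_P)·exp[(E_P−E_N)/(RT)].
(E_P−E_N)/(RT) = (177−113)×10³/(8.314×411) = 64000/3417 = 18.73.
k_N/k_P = (7.99×10^8/1.80×10^18)·exp(18.73) = 4.439×10^-10 × 1.362×10^8 = 0.0605.
Since E_N < E_P, lowering the temperature improves selectivity toward N.

0.0605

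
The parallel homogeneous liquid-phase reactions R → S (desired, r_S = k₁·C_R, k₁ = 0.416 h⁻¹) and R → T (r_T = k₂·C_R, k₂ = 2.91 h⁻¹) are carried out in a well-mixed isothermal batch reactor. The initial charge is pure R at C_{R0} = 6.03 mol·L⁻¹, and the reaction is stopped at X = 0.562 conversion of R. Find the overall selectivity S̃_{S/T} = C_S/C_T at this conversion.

C_R = C_{R0}(1−X) = 2.641 mol·L⁻¹.
Both paths are first order in R, so the instantaneous fraction to S is constant: dC_S/d(−C_R) = k₁/(k₁+k₂) = 0.1251.
C_S = 0.1251·(C_{R0}−C_R) = 0.1251×3.389 = 0.424 mol·L⁻¹.
C_T = (C_{R0}−C_R)−C_S = 2.965 mol·L⁻¹; S̃_{S/T} = 0.4239/2.965 = 0.143.

0.143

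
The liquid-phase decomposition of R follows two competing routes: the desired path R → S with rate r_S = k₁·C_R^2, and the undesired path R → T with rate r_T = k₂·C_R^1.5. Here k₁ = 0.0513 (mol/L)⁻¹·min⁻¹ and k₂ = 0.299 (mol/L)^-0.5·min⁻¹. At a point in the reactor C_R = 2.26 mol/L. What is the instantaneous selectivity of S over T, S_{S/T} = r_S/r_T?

S_{S/T} = r_S/r_T = (k₁·C_R^2)/(k₂·C_R^1.5) = (k₁/k₂)·C_R^0.5.
= (0.0513×2.260^2) / (0.299×2.260^1.5) = 0.2620/1.016 = 0.258.
Since the desired path is higher order in R, keeping C_R high (PFR or concentrated feed) favours S.

0.258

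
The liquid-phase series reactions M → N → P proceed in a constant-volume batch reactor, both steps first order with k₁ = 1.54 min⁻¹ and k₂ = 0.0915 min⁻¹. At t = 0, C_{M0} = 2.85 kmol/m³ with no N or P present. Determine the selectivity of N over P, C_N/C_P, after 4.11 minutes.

2.69

The intermediate concentration in a first-order A→B→C sequence is C_N = k₁C_{M0}(e^(−k₁t) − e^(−k₂t))/(k₂−k₁).
e^(−k₁t) = e^(−1.54×4.11) = e^(−6.329) = 0.001783; e^(−k₂t) = e^(−0.3761) = 0.6866.
C_N = 1.54×2.85/(0.0915−1.54) × (0.001783−0.6866) = (-3.030)×(-0.6848) = 2.075 kmol/m³.
C_M = C_{M0}e^(−k₁t) = 0.005082 kmol/m³, so C_P = C_{M0}−C_M−C_N = 0.7700 kmol/m³; C_N/C_P = 2.69.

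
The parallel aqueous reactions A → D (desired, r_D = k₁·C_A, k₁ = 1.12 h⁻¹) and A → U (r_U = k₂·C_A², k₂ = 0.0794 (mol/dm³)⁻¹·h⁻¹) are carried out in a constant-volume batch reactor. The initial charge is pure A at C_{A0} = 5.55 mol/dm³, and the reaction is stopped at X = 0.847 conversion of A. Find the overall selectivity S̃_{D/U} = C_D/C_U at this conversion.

C_A = C_{A0}(1−X) = 0.8492 mol/dm³.
Along a PFR/batch, dC_D/dC_A = −r_D/(r_D+r_U) = −k₁/(k₁+k₂·C_A).
Integrating from C_{A0} to C_A: C_D = (1.12/0.0794)·ln[(1.12+0.0794·5.55)/(1.12+0.0794·0.849)] = 14.11·ln(1.561/1.187) = 3.856 mol/dm³.
C_U = (C_{A0}−C_A)−C_D = 0.8453 mol/dm³; S̃_{D/U} = 3.856/0.8453 = 4.56.

4.56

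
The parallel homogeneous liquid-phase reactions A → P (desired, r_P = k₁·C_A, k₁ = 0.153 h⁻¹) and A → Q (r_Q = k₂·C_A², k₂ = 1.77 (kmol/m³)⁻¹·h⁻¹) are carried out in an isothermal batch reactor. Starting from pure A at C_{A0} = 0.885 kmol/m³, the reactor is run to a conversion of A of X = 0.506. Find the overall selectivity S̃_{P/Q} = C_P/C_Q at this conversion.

0.135

C_A = C_{A0}(1−X) = 0.4372 kmol/m³.
Along a PFR/batch, dC_P/dC_A = −r_P/(r_P+r_Q) = −k₁/(k₁+k₂·C_A).
Integrating from C_{A0} to C_A: C_P = (0.153/1.77)·ln[(0.153+1.77·0.885)/(0.153+1.77·0.437)] = 0.08644·ln(1.719/0.9268) = 0.05342 kmol/m³.
C_Q = (C_{A0}−C_A)−C_P = 0.3944 kmol/m³; S̃_{P/Q} = 0.05342/0.3944 = 0.135.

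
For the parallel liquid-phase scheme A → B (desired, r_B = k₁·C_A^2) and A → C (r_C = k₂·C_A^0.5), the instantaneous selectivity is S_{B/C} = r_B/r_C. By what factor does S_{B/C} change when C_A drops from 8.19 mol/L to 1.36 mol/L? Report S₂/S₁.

S_{B/C} = (k₁/k₂)·C_A^1.5, so S₂/S₁ = (C_{A,2}/C_{A,1})^1.5.
= (1.36/8.19)^1.5 = (0.1661)^1.5 = 0.0677.

0.0677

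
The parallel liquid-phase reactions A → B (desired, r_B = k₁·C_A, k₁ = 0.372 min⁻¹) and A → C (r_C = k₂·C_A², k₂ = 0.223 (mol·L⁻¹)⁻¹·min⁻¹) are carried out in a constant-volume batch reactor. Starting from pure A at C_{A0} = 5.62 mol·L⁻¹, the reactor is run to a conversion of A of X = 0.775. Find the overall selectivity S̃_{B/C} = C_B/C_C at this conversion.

C_A = C_{A0}(1−X) = 1.264 mol·L⁻¹.
Along a PFR/batch, dC_B/dC_A = −r_B/(r_B+r_C) = −k₁/(k₁+k₂·C_A).
Integrating from C_{A0} to C_A: C_B = (0.372/0.223)·ln[(0.372+0.223·5.62)/(0.372+0.223·1.26)] = 1.668·ln(1.625/0.6540) = 1.519 mol·L⁻¹.
C_C = (C_{A0}−C_A)−C_B = 2.837 mol·L⁻¹; S̃_{B/C} = 1.519/2.837 = 0.535.

0.535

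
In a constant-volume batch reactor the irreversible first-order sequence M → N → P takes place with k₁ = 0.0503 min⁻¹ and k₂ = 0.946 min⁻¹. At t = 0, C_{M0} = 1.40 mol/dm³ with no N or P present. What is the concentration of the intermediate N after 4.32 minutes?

0.0619 mol/dm³

The intermediate concentration in a first-order A→B→C sequence is C_N = k₁C_{M0}(e^(−k₁t) − e^(−k₂t))/(k₂−k₁).
e^(−k₁t) = e^(−0.0503×4.32) = e^(−0.2173) = 0.8047; e^(−k₂t) = e^(−4.087) = 0.01679.
C_N = 0.0503×1.40/(0.946−0.0503) × (0.8047−0.01679) = 0.07862×0.7879 = 0.06194 mol/dm³.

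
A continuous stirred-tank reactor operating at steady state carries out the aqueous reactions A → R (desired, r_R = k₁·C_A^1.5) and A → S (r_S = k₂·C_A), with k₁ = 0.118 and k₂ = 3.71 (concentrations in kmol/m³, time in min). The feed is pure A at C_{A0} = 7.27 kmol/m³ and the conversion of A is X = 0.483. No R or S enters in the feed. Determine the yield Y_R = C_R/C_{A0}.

Exit C_A = C_{A0}(1−X) = 7.27×0.517 = 3.759 kmol/m³.
A CSTR operates uniformly at the exit composition, giving r_R = 0.8598 and r_S = 13.94 (each k·C_A^n at C_A = 3.759).
Fraction of consumed A going to R: r_R/(r_R+r_S) = 0.05808.
C_R = 0.05808·C_{A0}·X = 0.05808×7.27×0.483 = 0.204 kmol/m³; Y_R = C_R/C_{A0} = 0.0281.

0.0281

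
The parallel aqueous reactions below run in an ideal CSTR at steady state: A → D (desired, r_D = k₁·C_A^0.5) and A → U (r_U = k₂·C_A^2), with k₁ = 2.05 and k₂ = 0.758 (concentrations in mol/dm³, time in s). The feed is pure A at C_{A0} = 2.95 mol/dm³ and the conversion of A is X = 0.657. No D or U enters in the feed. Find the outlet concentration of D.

1.41 mol/dm³

Exit C_A = C_{A0}(1−X) = 2.95×0.343 = 1.012 mol/dm³.
A CSTR operates uniformly at the exit composition, giving r_D = 2.062 and r_U = 0.7761 (each k·C_A^n at C_A = 1.012).
Fraction of consumed A going to D: r_D/(r_D+r_U) = 0.7266.
C_D = 0.7266·C_{A0}·X = 0.7266×2.95×0.657 = 1.41 mol/dm³.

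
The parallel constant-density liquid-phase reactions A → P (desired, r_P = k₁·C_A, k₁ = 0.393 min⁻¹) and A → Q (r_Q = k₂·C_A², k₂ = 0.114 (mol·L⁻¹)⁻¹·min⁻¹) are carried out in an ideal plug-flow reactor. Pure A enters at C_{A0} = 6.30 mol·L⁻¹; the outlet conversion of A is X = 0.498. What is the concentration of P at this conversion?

1.34 mol·L⁻¹

C_A = C_{A0}(1−X) = 3.163 mol·L⁻¹.
Along a PFR/batch, dC_P/dC_A = −r_P/(r_P+r_Q) = −k₁/(k₁+k₂·C_A).
Integrating from C_{A0} to C_A: C_P = (0.393/0.114)·ln[(0.393+0.114·6.30)/(0.393+0.114·3.16)] = 3.447·ln(1.111/0.7535) = 1.339 mol·L⁻¹.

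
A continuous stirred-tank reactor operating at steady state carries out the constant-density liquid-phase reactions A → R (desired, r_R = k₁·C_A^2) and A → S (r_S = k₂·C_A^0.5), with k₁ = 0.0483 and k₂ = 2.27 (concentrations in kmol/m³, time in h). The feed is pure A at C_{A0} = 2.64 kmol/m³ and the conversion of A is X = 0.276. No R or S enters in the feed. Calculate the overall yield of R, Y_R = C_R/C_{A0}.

0.0147

Exit C_A = C_{A0}(1−X) = 2.64×0.724 = 1.911 kmol/m³.
Rates in a CSTR are evaluated at the outlet concentration: r_R = 0.0483×1.911^2 = 0.1765, r_S = 2.27×1.911^0.5 = 3.138.
Fraction of consumed A going to R: r_R/(r_R+r_S) = 0.05323.
C_R = 0.05323·C_{A0}·X = 0.05323×2.64×0.276 = 0.0388 kmol/m³; Y_R = C_R/C_{A0} = 0.0147.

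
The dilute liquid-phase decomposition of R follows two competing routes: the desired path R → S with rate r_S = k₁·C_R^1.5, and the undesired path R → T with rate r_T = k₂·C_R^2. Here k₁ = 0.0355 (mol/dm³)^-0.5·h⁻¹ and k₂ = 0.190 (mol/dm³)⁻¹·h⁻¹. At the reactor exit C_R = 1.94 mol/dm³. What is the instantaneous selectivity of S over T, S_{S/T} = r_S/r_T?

0.134

S_{S/T} = r_S/r_T = (k₁·C_R^1.5)/(k₂·C_R^2) = (k₁/k₂)·C_R^-0.5.
= (0.0355×1.940^1.5) / (0.190×1.940^2) = 0.09592/0.7151 = 0.134.
The undesired path is higher order in R, so low C_R (CSTR or dilute feed) favours S.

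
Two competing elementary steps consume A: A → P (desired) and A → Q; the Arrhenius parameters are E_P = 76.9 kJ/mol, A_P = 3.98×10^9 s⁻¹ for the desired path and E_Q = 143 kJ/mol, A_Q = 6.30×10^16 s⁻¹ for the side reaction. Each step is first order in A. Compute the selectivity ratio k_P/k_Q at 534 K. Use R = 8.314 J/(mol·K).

0.185

With equal orders, S_{P/Q} = k_P/k_Q = (A_P/A_Q)·exp[(E_Q−E_P)/(RT)].
(E_Q−E_P)/(RT) = (143−76.9)×10³/(8.314×534) = 66100/4440 = 14.89.
k_P/k_Q = (3.98×10^9/6.30×10^16)·exp(14.89) = 6.317×10^-8 × 2.924×10^6 = 0.185.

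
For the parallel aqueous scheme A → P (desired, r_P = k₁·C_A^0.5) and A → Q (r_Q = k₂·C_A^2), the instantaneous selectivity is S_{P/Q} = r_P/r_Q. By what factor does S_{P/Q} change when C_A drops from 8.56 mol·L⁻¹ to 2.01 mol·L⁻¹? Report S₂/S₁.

S_{P/Q} = (k₁/k₂)·C_A^-1.5, so S₂/S₁ = (C_{A,2}/C_{A,1})^-1.5.
= (2.01/8.56)^(-1.5) = (0.2348)^(-1.5) = 8.79.
Selectivity toward P rises as C_A falls — low-concentration operation is favoured.

8.79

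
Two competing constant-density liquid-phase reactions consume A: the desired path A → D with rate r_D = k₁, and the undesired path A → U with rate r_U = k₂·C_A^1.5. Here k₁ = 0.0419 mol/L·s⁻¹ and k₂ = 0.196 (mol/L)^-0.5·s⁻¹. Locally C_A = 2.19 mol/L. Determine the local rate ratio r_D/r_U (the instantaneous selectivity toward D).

S_{D/U} = r_D/r_U = (k₁)/(k₂·C_A^1.5) = (k₁/k₂)·C_A^-1.5.
= (0.0419) / (0.196×2.190^1.5) = 0.04190/0.6352 = 0.0660.

0.0660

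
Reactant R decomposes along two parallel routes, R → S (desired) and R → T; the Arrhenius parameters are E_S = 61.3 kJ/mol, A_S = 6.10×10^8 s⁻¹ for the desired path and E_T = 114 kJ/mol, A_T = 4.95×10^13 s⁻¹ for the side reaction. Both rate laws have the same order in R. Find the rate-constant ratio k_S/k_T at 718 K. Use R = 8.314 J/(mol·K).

k_S/k_T = (A_S/A_T)·exp[−(E_S−E_T)/(RT)] = (A_S/A_T)·exp[(E_T−E_S)/(RT)].
(E_T−E_S)/(RT) = (114−61.3)×10³/(8.314×718) = 52700/5969 = 8.828.
k_S/k_T = (6.10×10^8/4.95×10^13)·exp(8.828) = 1.232×10^-5 × 6825 = 0.0841.

0.0841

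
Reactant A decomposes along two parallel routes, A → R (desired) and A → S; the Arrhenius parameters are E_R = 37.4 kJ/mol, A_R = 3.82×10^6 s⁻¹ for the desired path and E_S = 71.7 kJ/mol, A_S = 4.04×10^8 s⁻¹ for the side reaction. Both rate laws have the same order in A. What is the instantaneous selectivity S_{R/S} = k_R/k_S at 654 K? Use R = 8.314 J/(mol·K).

5.19

Since both paths have the same order in A, the concentration cancels and S_{R/S} = k_R/k_S = (A_R/A_S)·exp[(E_S−E_R)/(RT)].
(E_S−E_R)/(RT) = (71.7−37.4)×10³/(8.314×654) = 34300/5437 = 6.308.
k_R/k_S = (3.82×10^6/4.04×10^8)·exp(6.308) = 0.009455 × 549.1 = 5.19.
Since E_R < E_S, lowering the temperature improves selectivity toward R.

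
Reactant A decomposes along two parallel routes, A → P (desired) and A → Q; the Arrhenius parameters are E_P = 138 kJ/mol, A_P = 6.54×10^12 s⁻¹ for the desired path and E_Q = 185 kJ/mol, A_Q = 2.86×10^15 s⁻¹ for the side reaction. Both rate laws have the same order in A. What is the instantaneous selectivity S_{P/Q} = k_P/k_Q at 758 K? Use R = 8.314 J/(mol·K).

Since both paths have the same order in A, the concentration cancels and S_{P/Q} = k_P/k_Q = (A_P/A_Q)·exp[(E_Q−E_P)/(RT)].
(E_Q−E_P)/(RT) = (185−138)×10³/(8.314×758) = 47000/6302 = 7.458.
k_P/k_Q = (6.54×10^12/2.86×10^15)·exp(7.458) = 0.002287 × 1734 = 3.96.

3.96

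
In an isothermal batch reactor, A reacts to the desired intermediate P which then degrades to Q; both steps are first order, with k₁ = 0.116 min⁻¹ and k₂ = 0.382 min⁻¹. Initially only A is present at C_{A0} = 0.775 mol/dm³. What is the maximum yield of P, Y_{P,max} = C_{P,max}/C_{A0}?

At the optimum, C_{P,max}/C_{A0} = (k₁/k₂)^[k₂/(k₂−k₁)].
= (0.116/0.382)^(0.382/(0.382−0.116)) = (0.3037)^(1.436) = 0.1806.

0.181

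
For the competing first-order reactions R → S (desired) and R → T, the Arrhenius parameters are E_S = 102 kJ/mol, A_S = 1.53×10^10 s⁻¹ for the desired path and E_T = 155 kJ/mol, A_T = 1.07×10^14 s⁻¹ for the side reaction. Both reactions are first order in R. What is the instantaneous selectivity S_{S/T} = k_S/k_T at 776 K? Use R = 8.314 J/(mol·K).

Since both paths have the same order in R, the concentration cancels and S_{S/T} = k_S/k_T = (A_S/A_T)·exp[(E_T−E_S)/(RT)].
(E_T−E_S)/(RT) = (155−102)×10³/(8.314×776) = 53000/6452 = 8.215.
k_S/k_T = (1.53×10^10/1.07×10^14)·exp(8.215) = 1.430×10^-4 × 3696 = 0.528.
Since E_S < E_T, lowering the temperature improves selectivity toward S.

0.528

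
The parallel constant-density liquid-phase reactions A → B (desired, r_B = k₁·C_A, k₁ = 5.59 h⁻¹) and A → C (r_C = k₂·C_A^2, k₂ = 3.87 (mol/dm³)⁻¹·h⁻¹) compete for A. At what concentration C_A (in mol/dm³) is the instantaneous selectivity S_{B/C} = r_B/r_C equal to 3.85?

S_{B/C} = (k₁/k₂)·C_A⁻¹ ⇒ C_A = (S·k₂/k₁)^(-1).
= (3.85×3.87/5.59)^(-1) = (2.665)^(-1) = 0.375 mol/dm³.

0.375 mol/dm³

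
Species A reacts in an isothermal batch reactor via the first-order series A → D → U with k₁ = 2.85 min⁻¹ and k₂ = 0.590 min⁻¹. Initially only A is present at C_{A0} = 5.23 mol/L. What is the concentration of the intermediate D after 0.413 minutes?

3.14 mol/L

The intermediate concentration in a first-order A→B→C sequence is C_D = k₁C_{A0}(e^(−k₁t) − e^(−k₂t))/(k₂−k₁).
e^(−k₁t) = e^(−2.85×0.413) = e^(−1.177) = 0.3082; e^(−k₂t) = e^(−0.2437) = 0.7837.
C_D = 2.85×5.23/(0.590−2.85) × (0.3082−0.7837) = (-6.595)×(-0.4756) = 3.136 mol/L.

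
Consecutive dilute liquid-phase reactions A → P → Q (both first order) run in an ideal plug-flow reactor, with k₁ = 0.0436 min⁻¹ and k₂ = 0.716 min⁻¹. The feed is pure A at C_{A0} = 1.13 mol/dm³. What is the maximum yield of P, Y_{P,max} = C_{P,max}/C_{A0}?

At the optimum, C_{P,max}/C_{A0} = (k₁/k₂)^[k₂/(k₂−k₁)].
= (0.0436/0.716)^(0.716/(0.716−0.0436)) = (0.06089)^(1.065) = 0.05079.

0.0508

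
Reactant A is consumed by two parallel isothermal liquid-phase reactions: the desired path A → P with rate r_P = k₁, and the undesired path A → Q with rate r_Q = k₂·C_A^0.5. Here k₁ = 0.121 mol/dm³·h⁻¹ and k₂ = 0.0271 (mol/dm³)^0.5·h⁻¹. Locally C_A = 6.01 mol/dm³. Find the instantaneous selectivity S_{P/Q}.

S_{P/Q} = r_P/r_Q = (k₁)/(k₂·C_A^0.5) = (k₁/k₂)·C_A^-0.5.
= (0.121) / (0.0271×6.010^0.5) = 0.1210/0.06644 = 1.82.

1.82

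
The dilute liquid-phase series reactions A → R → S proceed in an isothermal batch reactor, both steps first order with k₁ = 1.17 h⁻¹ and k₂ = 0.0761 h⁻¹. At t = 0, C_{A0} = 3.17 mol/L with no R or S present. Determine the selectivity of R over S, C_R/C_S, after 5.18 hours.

Solving the coupled first-order balances gives C_R(t) = [k₁/(k₂−k₁)]·C_{A0}·(e^(−k₁t) − e^(−k₂t)).
e^(−k₁t) = e^(−1.17×5.18) = e^(−6.061) = 0.002333; e^(−k₂t) = e^(−0.3942) = 0.6742.
C_R = 1.17×3.17/(0.0761−1.17) × (0.002333−0.6742) = (-3.391)×(-0.6719) = 2.278 mol/L.
C_A = C_{A0}e^(−k₁t) = 0.007396 mol/L, so C_S = C_{A0}−C_A−C_R = 0.8845 mol/L; C_R/C_S = 2.58.

2.58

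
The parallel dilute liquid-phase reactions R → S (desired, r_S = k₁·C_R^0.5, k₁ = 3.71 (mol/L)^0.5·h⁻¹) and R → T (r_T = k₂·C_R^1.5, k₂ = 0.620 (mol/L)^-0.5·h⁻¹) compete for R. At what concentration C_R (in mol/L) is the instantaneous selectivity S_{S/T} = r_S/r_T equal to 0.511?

S_{S/T} = (k₁/k₂)·C_R⁻¹ ⇒ C_R = (S·k₂/k₁)^(-1).
= (0.511×0.620/3.71)^(-1) = (0.08540)^(-1) = 11.7 mol/L.

11.7 mol/L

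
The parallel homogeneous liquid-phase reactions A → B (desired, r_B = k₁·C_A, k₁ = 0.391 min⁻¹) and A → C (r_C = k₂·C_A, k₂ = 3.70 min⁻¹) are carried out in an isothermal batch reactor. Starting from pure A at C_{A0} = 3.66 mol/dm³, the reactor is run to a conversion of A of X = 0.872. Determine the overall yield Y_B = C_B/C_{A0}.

C_A = C_{A0}(1−X) = 0.4685 mol/dm³.
Both paths are first order in A, so the instantaneous fraction to B is constant: dC_B/d(−C_A) = k₁/(k₁+k₂) = 0.09558.
C_B = 0.09558·(C_{A0}−C_A) = 0.09558×3.192 = 0.305 mol/dm³.
Y_B = C_B/C_{A0} = 0.3050/3.66 = 0.0833.

0.0833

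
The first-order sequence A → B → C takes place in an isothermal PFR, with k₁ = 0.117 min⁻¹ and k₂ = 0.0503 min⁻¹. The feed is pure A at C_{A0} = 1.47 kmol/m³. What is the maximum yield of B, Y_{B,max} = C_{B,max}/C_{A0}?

0.529

For a first-order series the maximum intermediate yield is C_{B,max}/C_{A0} = (k₁/k₂)^[k₂/(k₂−k₁)].
= (0.117/0.0503)^(0.0503/(0.0503−0.117)) = (2.326)^(-0.7541) = 0.5291.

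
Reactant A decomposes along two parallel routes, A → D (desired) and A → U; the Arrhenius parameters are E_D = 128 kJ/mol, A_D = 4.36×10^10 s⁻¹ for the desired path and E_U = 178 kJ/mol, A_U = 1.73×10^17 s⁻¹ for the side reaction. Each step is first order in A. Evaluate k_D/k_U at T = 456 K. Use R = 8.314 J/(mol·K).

Since both paths have the same order in A, the concentration cancels and S_{D/U} = k_D/k_U = (A_D/A_U)·exp[(E_U−E_D)/(RT)].
(E_U−E_D)/(RT) = (178−128)×10³/(8.314×456) = 50000/3791 = 13.19.
k_D/k_U = (4.36×10^10/1.73×10^17)·exp(13.19) = 2.520×10^-7 × 5.342×10^5 = 0.135.
Since E_D < E_U, lowering the temperature improves selectivity toward D.

0.135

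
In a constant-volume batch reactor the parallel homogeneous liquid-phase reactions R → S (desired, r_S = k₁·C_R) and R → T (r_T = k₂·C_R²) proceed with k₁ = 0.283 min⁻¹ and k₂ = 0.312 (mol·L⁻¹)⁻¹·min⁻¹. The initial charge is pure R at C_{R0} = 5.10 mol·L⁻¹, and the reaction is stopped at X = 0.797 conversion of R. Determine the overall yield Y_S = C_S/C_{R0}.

C_R = C_{R0}(1−X) = 1.035 mol·L⁻¹.
Along a PFR/batch, dC_S/dC_R = −r_S/(r_S+r_T) = −k₁/(k₁+k₂·C_R).
Integrating from C_{R0} to C_R: C_S = (0.283/0.312)·ln[(0.283+0.312·5.10)/(0.283+0.312·1.04)] = 0.9071·ln(1.874/0.6060) = 1.024 mol·L⁻¹.
Y_S = C_S/C_{R0} = 1.024/5.10 = 0.201.

0.201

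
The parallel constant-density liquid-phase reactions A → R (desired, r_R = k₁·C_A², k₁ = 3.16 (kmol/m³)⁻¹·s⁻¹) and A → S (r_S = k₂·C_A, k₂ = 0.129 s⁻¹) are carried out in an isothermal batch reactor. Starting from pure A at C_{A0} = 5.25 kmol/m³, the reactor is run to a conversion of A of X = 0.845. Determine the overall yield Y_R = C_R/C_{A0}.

0.831

C_A = C_{A0}(1−X) = 0.8138 kmol/m³.
Along a PFR/batch, dC_S/dC_A = −r_S/(r_R+r_S) = −k₂/(k₂+k₁·C_A).
Integrating from C_{A0} to C_A: C_S = (0.129/3.16)·ln[(0.129+3.16·5.25)/(0.129+3.16·0.814)] = 0.04082·ln(16.72/2.700) = 0.07443 kmol/m³.
Then C_R = (C_{A0}−C_A) − C_S = 4.436 − 0.07443 = 4.362 kmol/m³.
Y_R = C_R/C_{A0} = 4.362/5.25 = 0.831.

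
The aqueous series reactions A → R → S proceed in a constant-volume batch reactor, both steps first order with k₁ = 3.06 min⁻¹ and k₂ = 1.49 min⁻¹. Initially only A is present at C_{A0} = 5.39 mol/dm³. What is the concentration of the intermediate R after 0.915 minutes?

Solving the coupled first-order balances gives C_R(t) = [k₁/(k₂−k₁)]·C_{A0}·(e^(−k₁t) − e^(−k₂t)).
e^(−k₁t) = e^(−3.06×0.915) = e^(−2.800) = 0.06082; e^(−k₂t) = e^(−1.363) = 0.2558.
C_R = 3.06×5.39/(1.49−3.06) × (0.06082−0.2558) = (-10.51)×(-0.1950) = 2.048 mol/dm³.

2.05 mol/dm³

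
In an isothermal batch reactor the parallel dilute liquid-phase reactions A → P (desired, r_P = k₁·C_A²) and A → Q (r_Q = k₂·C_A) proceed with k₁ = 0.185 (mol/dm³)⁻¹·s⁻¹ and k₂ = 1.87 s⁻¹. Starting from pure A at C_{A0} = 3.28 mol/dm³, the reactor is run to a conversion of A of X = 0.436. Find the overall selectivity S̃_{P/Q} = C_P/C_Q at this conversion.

0.252

C_A = C_{A0}(1−X) = 1.850 mol/dm³.
Along a PFR/batch, dC_Q/dC_A = −r_Q/(r_P+r_Q) = −k₂/(k₂+k₁·C_A).
Integrating from C_{A0} to C_A: C_Q = (1.87/0.185)·ln[(1.87+0.185·3.28)/(1.87+0.185·1.85)] = 10.11·ln(2.477/2.212) = 1.142 mol/dm³.
Then C_P = (C_{A0}−C_A) − C_Q = 1.430 − 1.142 = 0.2882 mol/dm³.
S̃_{P/Q} = C_P/C_Q = 0.2882/1.142 = 0.252.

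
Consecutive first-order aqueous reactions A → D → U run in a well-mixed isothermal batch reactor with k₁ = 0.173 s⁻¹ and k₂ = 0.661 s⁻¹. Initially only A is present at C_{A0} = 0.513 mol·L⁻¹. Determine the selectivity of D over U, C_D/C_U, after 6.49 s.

0.196

Solving the coupled first-order balances gives C_D(t) = [k₁/(k₂−k₁)]·C_{A0}·(e^(−k₁t) − e^(−k₂t)).
e^(−k₁t) = e^(−0.173×6.49) = e^(−1.123) = 0.3254; e^(−k₂t) = e^(−4.290) = 0.01371.
C_D = 0.173×0.513/(0.661−0.173) × (0.3254−0.01371) = 0.1819×0.3117 = 0.05668 mol·L⁻¹.
C_A = C_{A0}e^(−k₁t) = 0.1669 mol·L⁻¹, so C_U = C_{A0}−C_A−C_D = 0.2894 mol·L⁻¹; C_D/C_U = 0.196.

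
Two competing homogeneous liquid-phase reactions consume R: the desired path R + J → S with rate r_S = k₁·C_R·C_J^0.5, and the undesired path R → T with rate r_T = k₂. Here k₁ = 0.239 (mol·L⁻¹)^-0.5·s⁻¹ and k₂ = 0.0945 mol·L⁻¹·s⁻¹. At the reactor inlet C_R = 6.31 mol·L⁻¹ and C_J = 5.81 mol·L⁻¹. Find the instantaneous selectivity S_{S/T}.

S_{S/T} = r_S/r_T = (k₁·C_R·C_J^0.5)/(k₂) = (k₁/k₂)·C_R·C_J^0.5.
= (0.239×6.310×5.810^0.5) / (0.0945) = 3.635/0.09450 = 38.5.
Since the desired path is higher order in R, keeping C_R high (PFR or concentrated feed) favours S.

38.5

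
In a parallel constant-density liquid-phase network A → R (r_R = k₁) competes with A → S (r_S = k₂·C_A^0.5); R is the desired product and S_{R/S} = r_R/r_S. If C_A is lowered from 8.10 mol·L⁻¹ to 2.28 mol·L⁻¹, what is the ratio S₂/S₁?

1.88

S_{R/S} = (k₁/k₂)·C_A^-0.5, so S₂/S₁ = (C_{A,2}/C_{A,1})^-0.5.
= (2.28/8.10)^(-0.5) = (0.2815)^(-0.5) = 1.88.
Selectivity toward R rises as C_A falls — low-concentration operation is favoured.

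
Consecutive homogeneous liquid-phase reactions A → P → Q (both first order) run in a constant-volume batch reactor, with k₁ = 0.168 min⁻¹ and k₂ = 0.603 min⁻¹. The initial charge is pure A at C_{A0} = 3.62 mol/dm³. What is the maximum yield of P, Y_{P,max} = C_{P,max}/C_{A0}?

0.170

For a first-order series the maximum intermediate yield is C_{P,max}/C_{A0} = (k₁/k₂)^[k₂/(k₂−k₁)].
= (0.168/0.603)^(0.603/(0.603−0.168)) = (0.2786)^(1.386) = 0.1701.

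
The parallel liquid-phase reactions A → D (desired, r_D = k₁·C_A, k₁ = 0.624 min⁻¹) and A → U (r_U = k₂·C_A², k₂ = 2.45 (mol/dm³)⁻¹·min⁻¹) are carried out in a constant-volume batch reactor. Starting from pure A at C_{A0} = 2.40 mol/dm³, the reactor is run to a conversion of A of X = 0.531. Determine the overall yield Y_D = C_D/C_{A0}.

0.0694

C_A = C_{A0}(1−X) = 1.126 mol/dm³.
Along a PFR/batch, dC_D/dC_A = −r_D/(r_D+r_U) = −k₁/(k₁+k₂·C_A).
Integrating from C_{A0} to C_A: C_D = (0.624/2.45)·ln[(0.624+2.45·2.40)/(0.624+2.45·1.13)] = 0.2547·ln(6.504/3.382) = 0.1666 mol/dm³.
Y_D = C_D/C_{A0} = 0.1666/2.40 = 0.0694.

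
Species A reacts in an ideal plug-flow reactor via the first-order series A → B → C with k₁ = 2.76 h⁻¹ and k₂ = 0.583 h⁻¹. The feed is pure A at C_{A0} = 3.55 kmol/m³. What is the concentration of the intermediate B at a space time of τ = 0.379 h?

2.03 kmol/m³

The intermediate concentration in a first-order A→B→C sequence is C_B = k₁C_{A0}(e^(−k₁τ) − e^(−k₂τ))/(k₂−k₁).
e^(−k₁τ) = e^(−2.76×0.379) = e^(−1.046) = 0.3513; e^(−k₂τ) = e^(−0.2210) = 0.8018.
C_B = 2.76×3.55/(0.583−2.76) × (0.3513−0.8018) = (-4.501)×(-0.4504) = 2.027 kmol/m³.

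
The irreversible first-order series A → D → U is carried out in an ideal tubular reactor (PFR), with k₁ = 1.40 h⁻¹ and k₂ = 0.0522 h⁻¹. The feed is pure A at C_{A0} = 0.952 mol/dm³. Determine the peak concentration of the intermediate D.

For a first-order series the maximum intermediate yield is C_{D,max}/C_{A0} = (k₁/k₂)^[k₂/(k₂−k₁)].
= (1.40/0.0522)^(0.0522/(0.0522−1.40)) = (26.82)^(-0.03873) = 0.8804.
C_{D,max} = 0.8804×0.952 = 0.838 mol/dm³.

0.838 mol/dm³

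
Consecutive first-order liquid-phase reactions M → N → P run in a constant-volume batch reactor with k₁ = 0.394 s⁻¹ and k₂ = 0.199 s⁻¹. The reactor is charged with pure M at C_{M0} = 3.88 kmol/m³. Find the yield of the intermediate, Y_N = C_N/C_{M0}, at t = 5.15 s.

0.459

Solving the coupled first-order balances gives C_N(t) = [k₁/(k₂−k₁)]·C_{M0}·(e^(−k₁t) − e^(−k₂t)).
e^(−k₁t) = e^(−0.394×5.15) = e^(−2.029) = 0.1315; e^(−k₂t) = e^(−1.025) = 0.3589.
C_N = 0.394×3.88/(0.199−0.394) × (0.1315−0.3589) = (-7.840)×(-0.2274) = 1.783 kmol/m³.
Y_N = C_N/C_{M0} = 1.783/3.88 = 0.459.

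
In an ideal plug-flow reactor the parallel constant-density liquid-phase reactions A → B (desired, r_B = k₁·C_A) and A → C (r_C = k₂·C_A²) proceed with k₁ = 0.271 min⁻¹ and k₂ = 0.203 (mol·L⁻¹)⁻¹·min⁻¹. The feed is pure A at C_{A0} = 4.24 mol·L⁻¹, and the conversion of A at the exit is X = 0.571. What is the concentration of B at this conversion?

C_A = C_{A0}(1−X) = 1.819 mol·L⁻¹.
Along a PFR/batch, dC_B/dC_A = −r_B/(r_B+r_C) = −k₁/(k₁+k₂·C_A).
Integrating from C_{A0} to C_A: C_B = (0.271/0.203)·ln[(0.271+0.203·4.24)/(0.271+0.203·1.82)] = 1.335·ln(1.132/0.6402) = 0.7605 mol·L⁻¹.

0.760 mol·L⁻¹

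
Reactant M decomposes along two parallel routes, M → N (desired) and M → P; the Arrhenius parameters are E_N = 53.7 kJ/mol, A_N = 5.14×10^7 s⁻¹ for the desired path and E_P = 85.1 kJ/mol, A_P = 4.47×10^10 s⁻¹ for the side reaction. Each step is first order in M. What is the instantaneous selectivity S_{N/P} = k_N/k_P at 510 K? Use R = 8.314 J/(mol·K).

Since both paths have the same order in M, the concentration cancels and S_{N/P} = k_N/k_P = (A_N/A_P)·exp[(E_P−E_N)/(RT)].
(E_P−E_N)/(RT) = (85.1−53.7)×10³/(8.314×510) = 31400/4240 = 7.405.
k_N/k_P = (5.14×10^7/4.47×10^10)·exp(7.405) = 0.001150 × 1645 = 1.89.
Since E_N < E_P, lowering the temperature improves selectivity toward N.

1.89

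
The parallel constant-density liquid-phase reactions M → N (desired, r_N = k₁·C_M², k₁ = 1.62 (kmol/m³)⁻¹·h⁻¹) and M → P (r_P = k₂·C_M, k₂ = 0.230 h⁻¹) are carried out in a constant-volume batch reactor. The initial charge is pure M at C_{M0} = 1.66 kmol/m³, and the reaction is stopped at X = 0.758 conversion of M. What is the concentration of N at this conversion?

1.09 kmol/m³

C_M = C_{M0}(1−X) = 0.4017 kmol/m³.
Along a PFR/batch, dC_P/dC_M = −r_P/(r_N+r_P) = −k₂/(k₂+k₁·C_M).
Integrating from C_{M0} to C_M: C_P = (0.230/1.62)·ln[(0.230+1.62·1.66)/(0.230+1.62·0.402)] = 0.1420·ln(2.919/0.8808) = 0.1701 kmol/m³.
Then C_N = (C_{M0}−C_M) − C_P = 1.258 − 0.1701 = 1.088 kmol/m³.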